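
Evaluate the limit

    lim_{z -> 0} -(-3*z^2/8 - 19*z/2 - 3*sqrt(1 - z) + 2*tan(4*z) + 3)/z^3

-2057/48

Substitution gives 0/0 (the numerator vanishes to order 3).
Expand each term to order z^3: the coefficient of z^3 in -3·√(1 - z) is 3/16 and in 2·tan(4z) is 128/3.
Lower-order terms cancel with the polynomial part, so the numerator is (2057/48)·z^3 + o(z^3), and the limit is (2057/48)/(-1) = -2057/48.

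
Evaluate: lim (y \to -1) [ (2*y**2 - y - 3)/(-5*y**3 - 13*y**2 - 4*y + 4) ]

-5/7

Since y = -1 makes numerator and denominator zero, (y + 1) divides both.
Cancelling it gives (2*y - 3)/(-5*y^2 - 8*y + 4); now plug in y = -1 to get -5/7.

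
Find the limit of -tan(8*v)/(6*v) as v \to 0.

Substitution gives 0/0.
Since tan(u)/u → 1 as u → 0, tan(8v)/(8v) → 1 and the limit is 8/(-6) = -4/3.

-4/3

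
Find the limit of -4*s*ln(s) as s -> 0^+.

0

This is a 0·(−∞) form. Rewrite as -4·ln(s) / s^(−1) and apply L'Hôpital:
the derivative quotient is -4·(1/s) / (−1·s^(−2)) = (4/1)·s^1 → 0.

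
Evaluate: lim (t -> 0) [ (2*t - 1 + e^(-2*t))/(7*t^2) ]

Direct substitution gives 0/0.
Apply L'Hôpital: lim (2 - 2*e^(-2*t))/(14*t), still 0/0.
After 2 applications of L'Hôpital's rule the quotient is (4*e^(-2*t))/(14); substituting t = 0 gives 2/7.

2/7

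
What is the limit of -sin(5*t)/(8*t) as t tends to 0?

-5/8

Substitution gives 0/0.
Write it as (5/(-8))·sin(5t)/(5t); since sin(u)/u → 1, the limit is -5/8.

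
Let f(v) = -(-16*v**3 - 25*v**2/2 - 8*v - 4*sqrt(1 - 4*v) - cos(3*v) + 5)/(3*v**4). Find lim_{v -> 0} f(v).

Substitution gives 0/0; apply L'Hôpital's rule 4 times.
After differentiating numerator and denominator 4 times the quotient is (-81*cos(3*v) + 960/(1 - 4*v)^(7/2))/(-72); at v = 0 this is -293/24.

-293/24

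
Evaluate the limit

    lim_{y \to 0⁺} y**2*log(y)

0

This is a 0·(−∞) form. Rewrite as 1·ln(y) / y^(−2) and apply L'Hôpital:
the derivative quotient is 1·(1/y) / (−2·y^(−3)) = (-1/2)·y^2 → 0.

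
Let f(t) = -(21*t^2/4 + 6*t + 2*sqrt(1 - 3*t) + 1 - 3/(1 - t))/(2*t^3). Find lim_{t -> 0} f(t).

51/16

Substitution gives 0/0 (the numerator vanishes to order 3).
Expand each term to order t^3: the coefficient of t^3 in -3·1/(1 - t) is -3 and in 2·√(1 - 3t) is -27/8.
Lower-order terms cancel with the polynomial part, so the numerator is (-51/8)·t^3 + o(t^3), and the limit is (-51/8)/(-2) = 51/16.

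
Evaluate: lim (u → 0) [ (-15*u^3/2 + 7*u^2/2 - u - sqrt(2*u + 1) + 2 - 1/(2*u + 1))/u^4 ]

-123/8

Substitution gives 0/0; apply L'Hôpital's rule 4 times.
After differentiating numerator and denominator 4 times the quotient is (-384/(2*u + 1)^5 + 15/(2*u + 1)^(7/2))/(24); at u = 0 this is -123/8.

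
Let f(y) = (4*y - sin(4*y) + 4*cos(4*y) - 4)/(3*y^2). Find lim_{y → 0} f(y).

-32/3

Substitution gives 0/0; apply L'Hôpital's rule 2 times.
After differentiating numerator and denominator 2 times the quotient is (16*sin(4*y) - 64*cos(4*y))/(6); at y = 0 this is -32/3.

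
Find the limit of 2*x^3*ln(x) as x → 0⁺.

This is a 0·(−∞) form. Rewrite as 2·ln(x) / x^(−3) and apply L'Hôpital:
the derivative quotient is 2·(1/x) / (−3·x^(−4)) = (-2/3)·x^3 → 0.

0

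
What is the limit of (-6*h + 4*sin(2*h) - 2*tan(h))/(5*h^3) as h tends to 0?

Substitution gives 0/0; apply L'Hôpital's rule 3 times.
After differentiating numerator and denominator 3 times the quotient is (-32*cos(2*h) - 12*tan(h)^4 - 16*tan(h)^2 - 4)/(30); at h = 0 this is -6/5.

-6/5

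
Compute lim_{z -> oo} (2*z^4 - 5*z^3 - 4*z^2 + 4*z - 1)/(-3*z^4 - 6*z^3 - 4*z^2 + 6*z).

Numerator and denominator both have degree 4.
Dividing every term by z^4, all lower-order terms vanish and the limit is the ratio of leading coefficients, 2/(-3) = -2/3.

-2/3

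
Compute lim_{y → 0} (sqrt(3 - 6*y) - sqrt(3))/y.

A 0/0 form; rationalise with √(3 - 6y) + √3. This collapses the numerator to -6y, leaving -6/(√(3 - 6y) + √3) → -6/(2√3) = -√(3).

-√(3)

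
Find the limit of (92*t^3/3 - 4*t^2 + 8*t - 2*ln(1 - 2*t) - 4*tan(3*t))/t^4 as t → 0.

8

Substitution gives 0/0; apply L'Hôpital's rule 4 times.
After differentiating numerator and denominator 4 times the quotient is (2592*tan(3*t)/cos(3*t)^2 - 7776*tan(3*t)/cos(3*t)^4 + 192/(2*t - 1)^4)/(24); at t = 0 this is 8.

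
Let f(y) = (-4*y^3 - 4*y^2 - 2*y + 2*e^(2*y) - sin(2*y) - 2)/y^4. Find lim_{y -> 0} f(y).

4/3

Substitution gives 0/0 (the numerator vanishes to order 4).
Expand each term to order y^4: the coefficient of y^4 in −sin(2y) is 0 and in 2·e^(2y) is 4/3.
Lower-order terms cancel with the polynomial part, so the numerator is (4/3)·y^4 + o(y^4), and the limit is (4/3)/(1) = 4/3.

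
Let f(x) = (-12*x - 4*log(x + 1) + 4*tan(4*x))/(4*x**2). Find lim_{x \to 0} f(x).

1/2

Substitution gives 0/0; apply L'Hôpital's rule 2 times.
After differentiating numerator and denominator 2 times the quotient is (128*tan(4*x)/cos(4*x)^2 + 4/(x + 1)^2)/(8); at x = 0 this is 1/2.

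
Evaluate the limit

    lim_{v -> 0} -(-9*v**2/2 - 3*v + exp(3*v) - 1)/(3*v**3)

-3/2

Direct substitution gives 0/0.
Apply L'Hôpital: lim (-9*v + 3*e^(3*v) - 3)/(-9*v^2), still 0/0.
Apply L'Hôpital: lim (9*e^(3*v) - 9)/(-18*v), still 0/0.
After 3 applications of L'Hôpital's rule the quotient is (27*e^(3*v))/(-18); substituting v = 0 gives -3/2.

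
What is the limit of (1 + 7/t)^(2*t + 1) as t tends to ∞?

Write it as [(1 + 7/t)^t]^(2) · (1 + 7/t)^(1). The bracketed term tends to e^(7) and the second factor to 1, so the limit is e^(14).

e^(14)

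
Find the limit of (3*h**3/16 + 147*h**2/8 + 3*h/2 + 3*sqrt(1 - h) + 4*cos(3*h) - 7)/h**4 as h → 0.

Substitution gives 0/0; apply L'Hôpital's rule 4 times.
After differentiating numerator and denominator 4 times the quotient is (324*cos(3*h) - 45/(16*(1 - h)^(7/2)))/(24); at h = 0 this is 1713/128.

1713/128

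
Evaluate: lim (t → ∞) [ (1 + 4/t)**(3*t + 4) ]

e^(12)

Let L be the limit and take ln: ln L = lim (3t + 4)·ln(1 + 4/t) = lim (3t + 4)·(4/t + O(1/t²)) = 12.
Hence L = e^(12).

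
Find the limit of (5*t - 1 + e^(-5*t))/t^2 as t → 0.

Direct substitution gives 0/0.
Apply L'Hôpital: lim (5 - 5*e^(-5*t))/(2*t), still 0/0.
After 2 applications of L'Hôpital's rule the quotient is (25*e^(-5*t))/(2); substituting t = 0 gives 25/2.

25/2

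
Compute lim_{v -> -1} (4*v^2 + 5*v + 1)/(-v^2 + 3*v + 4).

Direct substitution gives 0/0, so factor. Both numerator and denominator have (v + 1) as a factor.
After cancelling, the expression reduces to (4*v + 1)/(4 - v).
Substituting v = -1 gives -3/5.

-3/5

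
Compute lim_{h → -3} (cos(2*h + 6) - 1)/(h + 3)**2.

-2

Direct substitution gives 0/0.
Apply L'Hôpital: lim (-2*sin(2*h + 6))/(2*h + 6), still 0/0.
After 2 applications of L'Hôpital's rule the quotient is (-4*cos(2*h + 6))/(2); substituting h = -3 gives -2.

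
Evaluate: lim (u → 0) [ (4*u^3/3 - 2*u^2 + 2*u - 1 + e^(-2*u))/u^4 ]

2/3

Direct substitution gives 0/0.
Apply L'Hôpital: lim (4*u^2 - 4*u + 2 - 2*e^(-2*u))/(4*u^3), still 0/0.
Apply L'Hôpital: lim (8*u - 4 + 4*e^(-2*u))/(12*u^2), still 0/0.
Apply L'Hôpital: lim (8 - 8*e^(-2*u))/(24*u), still 0/0.
After 4 applications of L'Hôpital's rule the quotient is (16*e^(-2*u))/(24); substituting u = 0 gives 2/3.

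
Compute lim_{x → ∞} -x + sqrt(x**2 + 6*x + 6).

This has the form ∞ − ∞. Multiply and divide by the conjugate √(x^2 + 6*x + 6) + x.
That gives (6x + 6) / (√(x^2 + 6*x + 6) + x).
Divide numerator and denominator by x: the limit is 6/(2·1) = 3.

3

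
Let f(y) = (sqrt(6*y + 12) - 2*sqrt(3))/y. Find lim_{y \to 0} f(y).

√(3)/2

Substitution gives 0/0. Multiply numerator and denominator by the conjugate √(12 + 6y) + √12.
The numerator becomes (12 + 6y) − 12 = 6y, so the expression simplifies to 6/(√(12 + 6y) + √12).
Letting y → 0 gives 6/(2√12) = √(3)/2.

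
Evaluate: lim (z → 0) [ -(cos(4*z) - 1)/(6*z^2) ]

4/3

Direct substitution gives 0/0.
Apply L'Hôpital: lim (-4*sin(4*z))/(-12*z), still 0/0.
After 2 applications of L'Hôpital's rule the quotient is (-16*cos(4*z))/(-12); substituting z = 0 gives 4/3.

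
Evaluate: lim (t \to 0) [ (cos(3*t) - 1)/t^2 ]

-9/2

Direct substitution gives 0/0.
Apply L'Hôpital: lim (-3*sin(3*t))/(2*t), still 0/0.
After 2 applications of L'Hôpital's rule the quotient is (-9*cos(3*t))/(2); substituting t = 0 gives -9/2.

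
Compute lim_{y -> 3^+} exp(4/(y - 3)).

As y → 3⁺, 4/(y - 3) → +∞, so e^(4/(y - 3)) → ∞.

∞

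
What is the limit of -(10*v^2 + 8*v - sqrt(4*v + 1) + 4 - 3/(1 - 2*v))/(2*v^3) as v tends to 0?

Substitution gives 0/0 (the numerator vanishes to order 3).
Expand each term to order v^3: the coefficient of v^3 in −√(1 + 4v) is -4 and in -3·1/(1 - 2v) is -24.
Lower-order terms cancel with the polynomial part, so the numerator is (-28)·v^3 + o(v^3), and the limit is (-28)/(-2) = 14.

14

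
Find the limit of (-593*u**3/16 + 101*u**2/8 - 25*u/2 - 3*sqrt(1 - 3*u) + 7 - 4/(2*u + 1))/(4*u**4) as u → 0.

Substitution gives 0/0; apply L'Hôpital's rule 4 times.
After differentiating numerator and denominator 4 times the quotient is (-1536/(2*u + 1)^5 + 3645/(16*(1 - 3*u)^(7/2)))/(96); at u = 0 this is -6977/512.

-6977/512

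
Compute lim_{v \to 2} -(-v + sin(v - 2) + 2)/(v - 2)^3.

Direct substitution gives 0/0.
Apply L'Hôpital: lim (cos(v - 2) - 1)/(-3*(v - 2)^2), still 0/0.
Apply L'Hôpital: lim (-sin(v - 2))/(12 - 6*v), still 0/0.
After 3 applications of L'Hôpital's rule the quotient is (-cos(v - 2))/(-6); substituting v = 2 gives 1/6.

1/6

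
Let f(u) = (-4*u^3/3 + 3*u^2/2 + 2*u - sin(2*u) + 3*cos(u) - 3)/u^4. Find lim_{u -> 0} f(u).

Substitution gives 0/0 (the numerator vanishes to order 4).
Expand each term to order u^4: the coefficient of u^4 in −sin(2u) is 0 and in 3·cos(u) is 1/8.
Lower-order terms cancel with the polynomial part, so the numerator is (1/8)·u^4 + o(u^4), and the limit is (1/8)/(1) = 1/8.

1/8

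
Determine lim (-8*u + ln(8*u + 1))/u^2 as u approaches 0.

-32

Direct substitution gives 0/0.
Apply L'Hôpital: lim (-8 + 8/(8*u + 1))/(2*u), still 0/0.
After 2 applications of L'Hôpital's rule the quotient is (-64/(8*u + 1)^2)/(2); substituting u = 0 gives -32.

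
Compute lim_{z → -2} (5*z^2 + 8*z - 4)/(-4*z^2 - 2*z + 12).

-6/7

Direct substitution gives 0/0, so factor. Both numerator and denominator have (z + 2) as a factor.
After cancelling, the expression reduces to (5*z - 2)/(6 - 4*z).
Substituting z = -2 gives -6/7.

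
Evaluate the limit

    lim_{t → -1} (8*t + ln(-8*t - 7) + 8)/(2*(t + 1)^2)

-16

Direct substitution gives 0/0.
Apply L'Hôpital: lim (8 - 8/(-8*t - 7))/(4*t + 4), still 0/0.
After 2 applications of L'Hôpital's rule the quotient is (-64/(-8*t - 7)^2)/(4); substituting t = -1 gives -16.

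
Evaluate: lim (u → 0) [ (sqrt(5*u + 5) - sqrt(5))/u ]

Substitution gives 0/0. Multiply numerator and denominator by the conjugate √(5 + 5u) + √5.
The numerator becomes (5 + 5u) − 5 = 5u, so the expression simplifies to 5/(√(5 + 5u) + √5).
Letting u → 0 gives 5/(2√5) = √(5)/2.

√(5)/2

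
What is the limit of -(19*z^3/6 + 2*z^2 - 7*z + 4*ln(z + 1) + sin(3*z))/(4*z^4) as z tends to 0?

1/4

Substitution gives 0/0; apply L'Hôpital's rule 4 times.
After differentiating numerator and denominator 4 times the quotient is (81*sin(3*z) - 24/(z + 1)^4)/(-96); at z = 0 this is 1/4.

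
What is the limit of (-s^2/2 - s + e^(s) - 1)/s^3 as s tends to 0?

1/6

Direct substitution gives 0/0.
Apply L'Hôpital: lim (-s + e^(s) - 1)/(3*s^2), still 0/0.
Apply L'Hôpital: lim (e^(s) - 1)/(6*s), still 0/0.
After 3 applications of L'Hôpital's rule the quotient is (e^(s))/(6); substituting s = 0 gives 1/6.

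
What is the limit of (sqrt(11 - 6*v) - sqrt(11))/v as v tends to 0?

-3*√(11)/11

A 0/0 form; rationalise with √(11 - 6v) + √11. This collapses the numerator to -6v, leaving -6/(√(11 - 6v) + √11) → -6/(2√11) = -3*√(11)/11.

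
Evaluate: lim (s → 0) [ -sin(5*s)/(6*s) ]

-5/6

Substitution gives 0/0.
Write it as (5/(-6))·sin(5s)/(5s); since sin(u)/u → 1, the limit is -5/6.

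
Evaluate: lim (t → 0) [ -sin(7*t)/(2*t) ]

Substitution gives 0/0.
Write it as (7/(-2))·sin(7t)/(7t); since sin(u)/u → 1, the limit is -7/2.

-7/2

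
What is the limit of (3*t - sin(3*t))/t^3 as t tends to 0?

Direct substitution gives 0/0.
Apply L'Hôpital: lim (3 - 3*cos(3*t))/(3*t^2), still 0/0.
Apply L'Hôpital: lim (9*sin(3*t))/(6*t), still 0/0.
After 3 applications of L'Hôpital's rule the quotient is (27*cos(3*t))/(6); substituting t = 0 gives 9/2.

9/2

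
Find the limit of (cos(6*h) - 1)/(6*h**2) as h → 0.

-3

Direct substitution gives 0/0.
Apply L'Hôpital: lim (-6*sin(6*h))/(12*h), still 0/0.
After 2 applications of L'Hôpital's rule the quotient is (-36*cos(6*h))/(12); substituting h = 0 gives -3.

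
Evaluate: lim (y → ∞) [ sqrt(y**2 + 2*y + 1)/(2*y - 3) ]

For large |y|, √(y^2 + 2*y + 1) ≈ √1·|y| and the denominator ≈ 2y.
Since y → +∞, |y| = y, giving √1/(2) = 1/2.

1/2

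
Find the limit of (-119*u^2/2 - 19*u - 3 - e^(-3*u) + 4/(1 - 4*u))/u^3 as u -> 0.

521/2

Substitution gives 0/0; apply L'Hôpital's rule 3 times.
After differentiating numerator and denominator 3 times the quotient is (27*e^(-3*u) + 1536/(4*u - 1)^4)/(6); at u = 0 this is 521/2.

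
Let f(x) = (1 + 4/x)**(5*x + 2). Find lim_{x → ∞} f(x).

The base → 1 and the exponent → ∞: a 1^∞ form.
Take logarithms: (5x + 2)·ln(1 + 4/x). Since ln(1+u) ~ u for small u, this behaves like (5x)·(4/x) → 20.
So the limit is e^(20).

e^(20)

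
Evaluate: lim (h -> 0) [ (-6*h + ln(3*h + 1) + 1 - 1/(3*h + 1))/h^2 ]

-27/2

Substitution gives 0/0 (the numerator vanishes to order 2).
Expand each term to order h^2: the coefficient of h^2 in −1/(1 + 3h) is -9 and in ln(1 + 3h) is -9/2.
Lower-order terms cancel with the polynomial part, so the numerator is (-27/2)·h^2 + o(h^2), and the limit is (-27/2)/(1) = -27/2.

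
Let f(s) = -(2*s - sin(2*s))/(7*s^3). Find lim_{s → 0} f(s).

Direct substitution gives 0/0.
Apply L'Hôpital: lim (2 - 2*cos(2*s))/(-21*s^2), still 0/0.
Apply L'Hôpital: lim (4*sin(2*s))/(-42*s), still 0/0.
After 3 applications of L'Hôpital's rule the quotient is (8*cos(2*s))/(-42); substituting s = 0 gives -4/21.

-4/21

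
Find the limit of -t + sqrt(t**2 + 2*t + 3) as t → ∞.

This has the form ∞ − ∞. Multiply and divide by the conjugate √(t^2 + 2*t + 3) + t.
That gives (2t + 3) / (√(t^2 + 2*t + 3) + t).
Divide numerator and denominator by t: the limit is 2/(2·1) = 1.

1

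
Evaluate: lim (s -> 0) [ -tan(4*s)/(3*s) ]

-4/3

Substitution gives 0/0.
Since tan(u)/u → 1 as u → 0, tan(4s)/(4s) → 1 and the limit is 4/(-3) = -4/3.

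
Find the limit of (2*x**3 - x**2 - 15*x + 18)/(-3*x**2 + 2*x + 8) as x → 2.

Since x = 2 makes numerator and denominator zero, (x - 2) divides both.
Cancelling it gives (2*x^2 + 3*x - 9)/(-3*x - 4); now plug in x = 2 to get -1/2.

-1/2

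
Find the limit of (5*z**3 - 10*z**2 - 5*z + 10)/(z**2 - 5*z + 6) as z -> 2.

-15

At z = 2 both the top and bottom vanish — a removable singularity. Factoring out (z - 2) from each leaves (5*z^2 - 5)/(z - 3), which at z = 2 equals -15.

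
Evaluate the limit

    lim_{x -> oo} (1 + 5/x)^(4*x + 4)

e^(20)

Write it as [(1 + 5/x)^x]^(4) · (1 + 5/x)^(4). The bracketed term tends to e^(5) and the second factor to 1, so the limit is e^(20).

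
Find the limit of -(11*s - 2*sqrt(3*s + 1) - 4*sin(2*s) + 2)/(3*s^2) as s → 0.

-3/4

Substitution gives 0/0 (the numerator vanishes to order 2).
Expand each term to order s^2: the coefficient of s^2 in -2·√(1 + 3s) is 9/4 and in -4·sin(2s) is 0.
Lower-order terms cancel with the polynomial part, so the numerator is (9/4)·s^2 + o(s^2), and the limit is (9/4)/(-3) = -3/4.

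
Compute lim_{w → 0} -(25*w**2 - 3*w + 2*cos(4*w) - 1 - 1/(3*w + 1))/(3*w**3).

-9

Substitution gives 0/0; apply L'Hôpital's rule 3 times.
After differentiating numerator and denominator 3 times the quotient is (128*sin(4*w) + 162/(3*w + 1)^4)/(-18); at w = 0 this is -9.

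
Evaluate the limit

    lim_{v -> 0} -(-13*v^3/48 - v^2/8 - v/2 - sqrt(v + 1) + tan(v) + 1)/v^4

Substitution gives 0/0 (the numerator vanishes to order 4).
Expand each term to order v^4: the coefficient of v^4 in tan(v) is 0 and in −√(1 + v) is 5/128.
Lower-order terms cancel with the polynomial part, so the numerator is (5/128)·v^4 + o(v^4), and the limit is (5/128)/(-1) = -5/128.

-5/128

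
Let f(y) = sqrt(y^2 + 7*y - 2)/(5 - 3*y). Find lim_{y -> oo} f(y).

For large |y|, √(y^2 + 7*y - 2) ≈ √1·|y| and the denominator ≈ -3y.
Since y → +∞, |y| = y, giving √1/(-3) = -1/3.

-1/3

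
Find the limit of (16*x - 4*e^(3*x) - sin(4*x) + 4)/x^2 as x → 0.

-18

Substitution gives 0/0 (the numerator vanishes to order 2).
Expand each term to order x^2: the coefficient of x^2 in -4·e^(3x) is -18 and in −sin(4x) is 0.
Lower-order terms cancel with the polynomial part, so the numerator is (-18)·x^2 + o(x^2), and the limit is (-18)/(1) = -18.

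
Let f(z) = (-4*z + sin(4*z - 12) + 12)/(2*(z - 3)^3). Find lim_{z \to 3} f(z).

-16/3

Direct substitution gives 0/0.
Apply L'Hôpital: lim (4*cos(4*z - 12) - 4)/(6*(z - 3)^2), still 0/0.
Apply L'Hôpital: lim (-16*sin(4*z - 12))/(12*z - 36), still 0/0.
After 3 applications of L'Hôpital's rule the quotient is (-64*cos(4*z - 12))/(12); substituting z = 3 gives -16/3.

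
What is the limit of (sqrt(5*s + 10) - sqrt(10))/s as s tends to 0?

√(10)/4

Substitution gives 0/0. Multiply numerator and denominator by the conjugate √(10 + 5s) + √10.
The numerator becomes (10 + 5s) − 10 = 5s, so the expression simplifies to 5/(√(10 + 5s) + √10).
Letting s → 0 gives 5/(2√10) = √(10)/4.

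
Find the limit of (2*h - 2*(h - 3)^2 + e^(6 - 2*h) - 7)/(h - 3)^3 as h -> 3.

-4/3

Direct substitution gives 0/0.
Apply L'Hôpital: lim (-4*h - 2*e^(6 - 2*h) + 14)/(3*(h - 3)^2), still 0/0.
Apply L'Hôpital: lim (4*e^(6 - 2*h) - 4)/(6*h - 18), still 0/0.
After 3 applications of L'Hôpital's rule the quotient is (-8*e^(6 - 2*h))/(6); substituting h = 3 gives -4/3.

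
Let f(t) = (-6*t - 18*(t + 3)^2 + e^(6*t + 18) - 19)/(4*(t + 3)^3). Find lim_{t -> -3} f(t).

Direct substitution gives 0/0.
Apply L'Hôpital: lim (-36*t + 6*e^(6*t + 18) - 114)/(12*(t + 3)^2), still 0/0.
Apply L'Hôpital: lim (36*e^(6*t + 18) - 36)/(24*t + 72), still 0/0.
After 3 applications of L'Hôpital's rule the quotient is (216*e^(6*t + 18))/(24); substituting t = -3 gives 9.

9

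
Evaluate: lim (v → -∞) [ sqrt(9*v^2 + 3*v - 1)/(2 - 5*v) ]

For large |v|, √(9*v^2 + 3*v - 1) ≈ √9·|v| and the denominator ≈ -5v.
Since v → −∞, |v| = −v, giving −√9/(-5) = 3/5.

3/5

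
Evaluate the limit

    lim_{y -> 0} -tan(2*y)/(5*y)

Substitution gives 0/0.
Since tan(u)/u → 1 as u → 0, tan(2y)/(2y) → 1 and the limit is 2/(-5) = -2/5.

-2/5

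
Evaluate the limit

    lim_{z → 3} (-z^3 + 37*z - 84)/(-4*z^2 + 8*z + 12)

-5/8

Since z = 3 makes numerator and denominator zero, (z - 3) divides both.
Cancelling it gives (-z^2 - 3*z + 28)/(-4*z - 4); now plug in z = 3 to get -5/8.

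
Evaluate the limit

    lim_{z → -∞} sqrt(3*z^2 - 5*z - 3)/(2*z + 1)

-√(3)/2

For large |z|, √(3*z^2 - 5*z - 3) ≈ √3·|z| and the denominator ≈ 2z.
Since z → −∞, |z| = −z, giving −√3/(2) = -√(3)/2.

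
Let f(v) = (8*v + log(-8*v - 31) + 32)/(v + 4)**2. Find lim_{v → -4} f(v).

-32

Direct substitution gives 0/0.
Apply L'Hôpital: lim (8 - 8/(-8*v - 31))/(2*v + 8), still 0/0.
After 2 applications of L'Hôpital's rule the quotient is (-64/(-8*v - 31)^2)/(2); substituting v = -4 gives -32.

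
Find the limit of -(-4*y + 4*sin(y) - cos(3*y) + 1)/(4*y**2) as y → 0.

-9/8

Substitution gives 0/0; apply L'Hôpital's rule 2 times.
After differentiating numerator and denominator 2 times the quotient is (-4*sin(y) + 9*cos(3*y))/(-8); at y = 0 this is -9/8.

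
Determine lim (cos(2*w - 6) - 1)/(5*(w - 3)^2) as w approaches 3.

-2/5

Direct substitution gives 0/0.
Apply L'Hôpital: lim (-2*sin(2*w - 6))/(10*w - 30), still 0/0.
After 2 applications of L'Hôpital's rule the quotient is (-4*cos(2*w - 6))/(10); substituting w = 3 gives -2/5.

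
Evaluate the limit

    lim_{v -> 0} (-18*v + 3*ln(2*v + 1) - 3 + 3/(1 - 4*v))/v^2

Substitution gives 0/0; apply L'Hôpital's rule 2 times.
After differentiating numerator and denominator 2 times the quotient is (-96/(4*v - 1)^3 - 12/(2*v + 1)^2)/(2); at v = 0 this is 42.

42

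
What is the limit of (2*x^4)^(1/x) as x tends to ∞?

1

Base → ∞ and exponent → 0: an ∞^0 form.
Take logs: (1/x)·ln(2·x^4) = (ln 2 + 4·ln x)/x → 0.
So the limit is e^0 = 1.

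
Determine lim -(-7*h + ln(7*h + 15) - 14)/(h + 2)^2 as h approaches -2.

49/2

Direct substitution gives 0/0.
Apply L'Hôpital: lim (-7 + 7/(7*h + 15))/(-2*h - 4), still 0/0.
After 2 applications of L'Hôpital's rule the quotient is (-49/(7*h + 15)^2)/(-2); substituting h = -2 gives 49/2.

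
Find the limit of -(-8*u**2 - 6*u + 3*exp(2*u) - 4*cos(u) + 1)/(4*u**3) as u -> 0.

-1

Substitution gives 0/0 (the numerator vanishes to order 3).
Expand each term to order u^3: the coefficient of u^3 in 3·e^(2u) is 4 and in -4·cos(u) is 0.
Lower-order terms cancel with the polynomial part, so the numerator is (4)·u^3 + o(u^3), and the limit is (4)/(-4) = -1.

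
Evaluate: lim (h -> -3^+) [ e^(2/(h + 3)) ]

As h → -3⁺, 2/(h + 3) → +∞, so e^(2/(h + 3)) → ∞.

∞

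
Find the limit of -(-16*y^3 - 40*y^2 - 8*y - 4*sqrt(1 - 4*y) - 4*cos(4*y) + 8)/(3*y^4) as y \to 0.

Substitution gives 0/0; apply L'Hôpital's rule 4 times.
After differentiating numerator and denominator 4 times the quotient is (-1024*cos(4*y) + 960/(1 - 4*y)^(7/2))/(-72); at y = 0 this is 8/9.

8/9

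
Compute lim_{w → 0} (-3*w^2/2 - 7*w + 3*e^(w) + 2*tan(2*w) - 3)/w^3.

Substitution gives 0/0; apply L'Hôpital's rule 3 times.
After differentiating numerator and denominator 3 times the quotient is (3*e^(w) + 96*tan(2*w)^4 + 128*tan(2*w)^2 + 32)/(6); at w = 0 this is 35/6.

35/6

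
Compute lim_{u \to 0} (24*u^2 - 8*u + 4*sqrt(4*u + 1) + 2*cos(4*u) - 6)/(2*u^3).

Substitution gives 0/0 (the numerator vanishes to order 3).
Expand each term to order u^3: the coefficient of u^3 in 2·cos(4u) is 0 and in 4·√(1 + 4u) is 16.
Lower-order terms cancel with the polynomial part, so the numerator is (16)·u^3 + o(u^3), and the limit is (16)/(2) = 8.

8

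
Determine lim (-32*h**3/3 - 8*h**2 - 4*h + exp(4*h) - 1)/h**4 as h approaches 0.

32/3

Direct substitution gives 0/0.
Apply L'Hôpital: lim (-32*h^2 - 16*h + 4*e^(4*h) - 4)/(4*h^3), still 0/0.
Apply L'Hôpital: lim (-64*h + 16*e^(4*h) - 16)/(12*h^2), still 0/0.
Apply L'Hôpital: lim (64*e^(4*h) - 64)/(24*h), still 0/0.
After 4 applications of L'Hôpital's rule the quotient is (256*e^(4*h))/(24); substituting h = 0 gives 32/3.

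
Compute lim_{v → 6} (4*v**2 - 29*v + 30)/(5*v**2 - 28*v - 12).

At v = 6 both the top and bottom vanish — a removable singularity. Factoring out (v - 6) from each leaves (4*v - 5)/(5*v + 2), which at v = 6 equals 19/32.

19/32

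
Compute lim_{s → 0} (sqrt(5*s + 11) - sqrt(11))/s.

A 0/0 form; rationalise with √(11 + 5s) + √11. This collapses the numerator to 5s, leaving 5/(√(11 + 5s) + √11) → 5/(2√11) = 5*√(11)/22.

5*√(11)/22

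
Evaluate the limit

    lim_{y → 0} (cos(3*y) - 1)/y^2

-9/2

Direct substitution gives 0/0.
Apply L'Hôpital: lim (-3*sin(3*y))/(2*y), still 0/0.
After 2 applications of L'Hôpital's rule the quotient is (-9*cos(3*y))/(2); substituting y = 0 gives -9/2.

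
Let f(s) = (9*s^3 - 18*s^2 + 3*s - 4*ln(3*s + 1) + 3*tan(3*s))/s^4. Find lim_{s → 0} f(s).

Substitution gives 0/0; apply L'Hôpital's rule 4 times.
After differentiating numerator and denominator 4 times the quotient is (5832*tan(3*s)^3/cos(3*s)^2 + 3888*tan(3*s)/cos(3*s)^2 + 1944/(3*s + 1)^4)/(24); at s = 0 this is 81.

81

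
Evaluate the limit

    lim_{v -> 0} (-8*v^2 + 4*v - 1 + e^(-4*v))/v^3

Direct substitution gives 0/0.
Apply L'Hôpital: lim (-16*v + 4 - 4*e^(-4*v))/(3*v^2), still 0/0.
Apply L'Hôpital: lim (-16 + 16*e^(-4*v))/(6*v), still 0/0.
After 3 applications of L'Hôpital's rule the quotient is (-64*e^(-4*v))/(6); substituting v = 0 gives -32/3.

-32/3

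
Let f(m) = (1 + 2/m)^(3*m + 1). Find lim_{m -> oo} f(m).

Let L be the limit and take ln: ln L = lim (3m + 1)·ln(1 + 2/m) = lim (3m + 1)·(2/m + O(1/m²)) = 6.
Hence L = e^(6).

e^(6)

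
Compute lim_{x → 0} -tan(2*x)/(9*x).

-2/9

Substitution gives 0/0.
Since tan(u)/u → 1 as u → 0, tan(2x)/(2x) → 1 and the limit is 2/(-9) = -2/9.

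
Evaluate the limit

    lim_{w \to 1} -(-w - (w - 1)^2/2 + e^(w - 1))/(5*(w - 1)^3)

-1/30

Direct substitution gives 0/0.
Apply L'Hôpital: lim (-w + e^(w - 1))/(-15*(w - 1)^2), still 0/0.
Apply L'Hôpital: lim (e^(w - 1) - 1)/(30 - 30*w), still 0/0.
After 3 applications of L'Hôpital's rule the quotient is (e^(w - 1))/(-30); substituting w = 1 gives -1/30.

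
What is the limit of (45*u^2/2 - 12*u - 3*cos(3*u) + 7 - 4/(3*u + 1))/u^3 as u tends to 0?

Substitution gives 0/0 (the numerator vanishes to order 3).
Expand each term to order u^3: the coefficient of u^3 in -4·1/(1 + 3u) is 108 and in -3·cos(3u) is 0.
Lower-order terms cancel with the polynomial part, so the numerator is (108)·u^3 + o(u^3), and the limit is (108)/(1) = 108.

108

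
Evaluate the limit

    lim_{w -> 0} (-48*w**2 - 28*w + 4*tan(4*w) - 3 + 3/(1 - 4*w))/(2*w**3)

416/3

Substitution gives 0/0 (the numerator vanishes to order 3).
Expand each term to order w^3: the coefficient of w^3 in 3·1/(1 - 4w) is 192 and in 4·tan(4w) is 256/3.
Lower-order terms cancel with the polynomial part, so the numerator is (832/3)·w^3 + o(w^3), and the limit is (832/3)/(2) = 416/3.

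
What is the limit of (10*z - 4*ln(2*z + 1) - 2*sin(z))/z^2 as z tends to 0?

Substitution gives 0/0 (the numerator vanishes to order 2).
Expand each term to order z^2: the coefficient of z^2 in -2·sin(z) is 0 and in -4·ln(1 + 2z) is 8.
Lower-order terms cancel with the polynomial part, so the numerator is (8)·z^2 + o(z^2), and the limit is (8)/(1) = 8.

8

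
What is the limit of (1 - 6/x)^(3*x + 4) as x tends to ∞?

Write it as [(1 - 6/x)^x]^(3) · (1 - 6/x)^(4). The bracketed term tends to e^(-6) and the second factor to 1, so the limit is e^(-18).

e^(-18)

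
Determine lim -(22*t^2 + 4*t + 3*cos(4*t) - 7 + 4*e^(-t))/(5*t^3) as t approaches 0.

Substitution gives 0/0 (the numerator vanishes to order 3).
Expand each term to order t^3: the coefficient of t^3 in 3·cos(4t) is 0 and in 4·e^(-t) is -2/3.
Lower-order terms cancel with the polynomial part, so the numerator is (-2/3)·t^3 + o(t^3), and the limit is (-2/3)/(-5) = 2/15.

2/15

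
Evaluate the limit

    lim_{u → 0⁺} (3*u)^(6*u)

1

Base → 0⁺ and exponent → 0⁺: a 0^0 form.
Take logs: 6u·ln(3u). This is 0·(−∞); rewriting as ln(3u)/(1/(6u)) and applying L'Hôpital gives 0.
Hence the limit is e^0 = 1.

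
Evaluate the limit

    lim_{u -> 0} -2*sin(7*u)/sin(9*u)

Substitution gives 0/0.
Divide numerator and denominator by u: sin(7u)/u → 7 and sin(9u)/u → 9, so the limit is -2·7/9 = -14/9.

-14/9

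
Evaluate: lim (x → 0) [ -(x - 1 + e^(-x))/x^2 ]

-1/2

Direct substitution gives 0/0.
Apply L'Hôpital: lim (1 - e^(-x))/(-2*x), still 0/0.
After 2 applications of L'Hôpital's rule the quotient is (e^(-x))/(-2); substituting x = 0 gives -1/2.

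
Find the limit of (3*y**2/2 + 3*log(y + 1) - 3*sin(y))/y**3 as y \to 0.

3/2

Substitution gives 0/0 (the numerator vanishes to order 3).
Expand each term to order y^3: the coefficient of y^3 in 3·ln(1 + y) is 1 and in -3·sin(y) is 1/2.
Lower-order terms cancel with the polynomial part, so the numerator is (3/2)·y^3 + o(y^3), and the limit is (3/2)/(1) = 3/2.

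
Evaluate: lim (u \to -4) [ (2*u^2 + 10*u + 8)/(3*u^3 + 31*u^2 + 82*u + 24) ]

Direct substitution gives 0/0, so factor. Both numerator and denominator have (u + 4) as a factor.
After cancelling, the expression reduces to (2*u + 2)/(3*u^2 + 19*u + 6).
Substituting u = -4 gives 3/11.

3/11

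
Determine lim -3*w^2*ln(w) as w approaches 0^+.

0

This is a 0·(−∞) form. Rewrite as -3·ln(w) / w^(−2) and apply L'Hôpital:
the derivative quotient is -3·(1/w) / (−2·w^(−3)) = (3/2)·w^2 → 0.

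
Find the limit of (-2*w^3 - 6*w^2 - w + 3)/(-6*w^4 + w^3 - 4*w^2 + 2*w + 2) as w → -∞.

The denominator has degree 4 and the numerator degree 3. Dividing numerator and denominator by w^4 sends every term to 0 except the leading denominator term, so the limit is 0.

0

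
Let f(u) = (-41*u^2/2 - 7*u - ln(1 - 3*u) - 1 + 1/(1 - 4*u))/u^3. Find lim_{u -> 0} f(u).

Substitution gives 0/0; apply L'Hôpital's rule 3 times.
After differentiating numerator and denominator 3 times the quotient is (384/(4*u - 1)^4 - 54/(3*u - 1)^3)/(6); at u = 0 this is 73.

73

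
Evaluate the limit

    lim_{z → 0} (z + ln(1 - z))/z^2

-1/2

Direct substitution gives 0/0.
Apply L'Hôpital: lim (1 - 1/(1 - z))/(2*z), still 0/0.
After 2 applications of L'Hôpital's rule the quotient is (-1/(1 - z)^2)/(2); substituting z = 0 gives -1/2.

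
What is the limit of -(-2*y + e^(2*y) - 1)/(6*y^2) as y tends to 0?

Direct substitution gives 0/0.
Apply L'Hôpital: lim (2*e^(2*y) - 2)/(-12*y), still 0/0.
After 2 applications of L'Hôpital's rule the quotient is (4*e^(2*y))/(-12); substituting y = 0 gives -1/3.

-1/3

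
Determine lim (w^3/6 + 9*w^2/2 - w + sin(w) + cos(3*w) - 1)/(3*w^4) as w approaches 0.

Substitution gives 0/0; apply L'Hôpital's rule 4 times.
After differentiating numerator and denominator 4 times the quotient is (sin(w) + 81*cos(3*w))/(72); at w = 0 this is 9/8.

9/8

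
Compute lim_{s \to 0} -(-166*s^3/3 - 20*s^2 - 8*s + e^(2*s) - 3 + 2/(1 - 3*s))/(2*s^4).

Substitution gives 0/0 (the numerator vanishes to order 4).
Expand each term to order s^4: the coefficient of s^4 in e^(2s) is 2/3 and in 2·1/(1 - 3s) is 162.
Lower-order terms cancel with the polynomial part, so the numerator is (488/3)·s^4 + o(s^4), and the limit is (488/3)/(-2) = -244/3.

-244/3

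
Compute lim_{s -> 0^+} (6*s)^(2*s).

1

Base → 0⁺ and exponent → 0⁺: a 0^0 form.
Take logs: 2s·ln(6s). This is 0·(−∞); rewriting as ln(6s)/(1/(2s)) and applying L'Hôpital gives 0.
Hence the limit is e^0 = 1.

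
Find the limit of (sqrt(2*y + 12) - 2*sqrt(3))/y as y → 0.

√(3)/6

Substitution gives 0/0. Multiply numerator and denominator by the conjugate √(12 + 2y) + √12.
The numerator becomes (12 + 2y) − 12 = 2y, so the expression simplifies to 2/(√(12 + 2y) + √12).
Letting y → 0 gives 2/(2√12) = √(3)/6.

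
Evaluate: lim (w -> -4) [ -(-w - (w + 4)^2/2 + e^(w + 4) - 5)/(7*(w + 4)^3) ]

-1/42

Direct substitution gives 0/0.
Apply L'Hôpital: lim (-w + e^(w + 4) - 5)/(-21*(w + 4)^2), still 0/0.
Apply L'Hôpital: lim (e^(w + 4) - 1)/(-42*w - 168), still 0/0.
After 3 applications of L'Hôpital's rule the quotient is (e^(w + 4))/(-42); substituting w = -4 gives -1/42.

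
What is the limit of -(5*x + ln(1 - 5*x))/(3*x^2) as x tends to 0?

Direct substitution gives 0/0.
Apply L'Hôpital: lim (5 - 5/(1 - 5*x))/(-6*x), still 0/0.
After 2 applications of L'Hôpital's rule the quotient is (-25/(1 - 5*x)^2)/(-6); substituting x = 0 gives 25/6.

25/6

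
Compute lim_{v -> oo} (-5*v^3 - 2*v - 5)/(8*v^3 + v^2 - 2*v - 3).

Numerator and denominator both have degree 3.
Dividing every term by v^3, all lower-order terms vanish and the limit is the ratio of leading coefficients, -5/(8) = -5/8.

-5/8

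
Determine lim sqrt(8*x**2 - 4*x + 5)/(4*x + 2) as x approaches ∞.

√(2)/2

For large |x|, √(8*x^2 - 4*x + 5) ≈ √8·|x| and the denominator ≈ 4x.
Since x → +∞, |x| = x, giving √8/(4) = √(2)/2.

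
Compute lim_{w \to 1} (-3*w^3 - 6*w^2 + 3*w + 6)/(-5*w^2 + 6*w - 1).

9/2

Since w = 1 makes numerator and denominator zero, (w - 1) divides both.
Cancelling it gives (-3*w^2 - 9*w - 6)/(1 - 5*w); now plug in w = 1 to get 9/2.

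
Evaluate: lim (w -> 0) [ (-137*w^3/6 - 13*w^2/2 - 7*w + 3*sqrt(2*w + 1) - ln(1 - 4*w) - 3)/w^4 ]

Substitution gives 0/0 (the numerator vanishes to order 4).
Expand each term to order w^4: the coefficient of w^4 in 3·√(1 + 2w) is -15/8 and in −ln(1 - 4w) is 64.
Lower-order terms cancel with the polynomial part, so the numerator is (497/8)·w^4 + o(w^4), and the limit is (497/8)/(1) = 497/8.

497/8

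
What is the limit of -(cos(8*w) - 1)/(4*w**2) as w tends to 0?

Direct substitution gives 0/0.
Apply L'Hôpital: lim (-8*sin(8*w))/(-8*w), still 0/0.
After 2 applications of L'Hôpital's rule the quotient is (-64*cos(8*w))/(-8); substituting w = 0 gives 8.

8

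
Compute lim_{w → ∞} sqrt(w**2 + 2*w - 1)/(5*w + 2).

1/5

For large |w|, √(w^2 + 2*w - 1) ≈ √1·|w| and the denominator ≈ 5w.
Since w → +∞, |w| = w, giving √1/(5) = 1/5.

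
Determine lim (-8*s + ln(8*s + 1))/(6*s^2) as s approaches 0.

Direct substitution gives 0/0.
Apply L'Hôpital: lim (-8 + 8/(8*s + 1))/(12*s), still 0/0.
After 2 applications of L'Hôpital's rule the quotient is (-64/(8*s + 1)^2)/(12); substituting s = 0 gives -16/3.

-16/3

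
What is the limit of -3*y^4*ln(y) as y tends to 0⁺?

This is a 0·(−∞) form. Rewrite as -3·ln(y) / y^(−4) and apply L'Hôpital:
the derivative quotient is -3·(1/y) / (−4·y^(−5)) = (3/4)·y^4 → 0.

0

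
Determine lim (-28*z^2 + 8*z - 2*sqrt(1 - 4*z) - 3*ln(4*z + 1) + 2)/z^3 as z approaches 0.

-56

Substitution gives 0/0; apply L'Hôpital's rule 3 times.
After differentiating numerator and denominator 3 times the quotient is (-384/(4*z + 1)^3 + 48/(1 - 4*z)^(5/2))/(6); at z = 0 this is -56.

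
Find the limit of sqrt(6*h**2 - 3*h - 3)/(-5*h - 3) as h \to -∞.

√(6)/5

For large |h|, √(6*h^2 - 3*h - 3) ≈ √6·|h| and the denominator ≈ -5h.
Since h → −∞, |h| = −h, giving −√6/(-5) = √(6)/5.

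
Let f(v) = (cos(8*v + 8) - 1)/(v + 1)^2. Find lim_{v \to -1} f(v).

Direct substitution gives 0/0.
Apply L'Hôpital: lim (-8*sin(8*v + 8))/(2*v + 2), still 0/0.
After 2 applications of L'Hôpital's rule the quotient is (-64*cos(8*v + 8))/(2); substituting v = -1 gives -32.

-32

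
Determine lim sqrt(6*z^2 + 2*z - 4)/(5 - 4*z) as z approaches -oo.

For large |z|, √(6*z^2 + 2*z - 4) ≈ √6·|z| and the denominator ≈ -4z.
Since z → −∞, |z| = −z, giving −√6/(-4) = √(6)/4.

√(6)/4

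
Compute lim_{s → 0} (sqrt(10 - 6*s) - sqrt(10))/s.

-3*√(10)/10

Substitution gives 0/0. Multiply numerator and denominator by the conjugate √(10 - 6s) + √10.
The numerator becomes (10 - 6s) − 10 = -6s, so the expression simplifies to -6/(√(10 - 6s) + √10).
Letting s → 0 gives -6/(2√10) = -3*√(10)/10.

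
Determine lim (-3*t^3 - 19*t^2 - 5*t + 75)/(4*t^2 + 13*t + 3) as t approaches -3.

-28/11

Direct substitution gives 0/0, so factor. Both numerator and denominator have (t + 3) as a factor.
After cancelling, the expression reduces to (-3*t^2 - 10*t + 25)/(4*t + 1).
Substituting t = -3 gives -28/11.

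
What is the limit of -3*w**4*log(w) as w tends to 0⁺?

0

This is a 0·(−∞) form. Rewrite as -3·ln(w) / w^(−4) and apply L'Hôpital:
the derivative quotient is -3·(1/w) / (−4·w^(−5)) = (3/4)·w^4 → 0.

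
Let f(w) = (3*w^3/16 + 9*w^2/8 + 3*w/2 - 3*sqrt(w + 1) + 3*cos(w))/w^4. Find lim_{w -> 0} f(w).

31/128

Substitution gives 0/0 (the numerator vanishes to order 4).
Expand each term to order w^4: the coefficient of w^4 in 3·cos(w) is 1/8 and in -3·√(1 + w) is 15/128.
Lower-order terms cancel with the polynomial part, so the numerator is (31/128)·w^4 + o(w^4), and the limit is (31/128)/(1) = 31/128.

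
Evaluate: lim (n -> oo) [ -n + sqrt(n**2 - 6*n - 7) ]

An ∞ − ∞ form. Rationalising with the conjugate, the difference becomes (-6n - 7) / (√(n^2 - 6*n - 7) + n).
For large n the denominator behaves like 2·n, so the quotient tends to -6/2 = -3.

-3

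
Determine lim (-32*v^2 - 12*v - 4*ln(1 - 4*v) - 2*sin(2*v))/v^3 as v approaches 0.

Substitution gives 0/0 (the numerator vanishes to order 3).
Expand each term to order v^3: the coefficient of v^3 in -2·sin(2v) is 8/3 and in -4·ln(1 - 4v) is 256/3.
Lower-order terms cancel with the polynomial part, so the numerator is (88)·v^3 + o(v^3), and the limit is (88)/(1) = 88.

88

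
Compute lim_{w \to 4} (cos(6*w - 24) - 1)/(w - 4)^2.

Direct substitution gives 0/0.
Apply L'Hôpital: lim (-6*sin(6*w - 24))/(2*w - 8), still 0/0.
After 2 applications of L'Hôpital's rule the quotient is (-36*cos(6*w - 24))/(2); substituting w = 4 gives -18.

-18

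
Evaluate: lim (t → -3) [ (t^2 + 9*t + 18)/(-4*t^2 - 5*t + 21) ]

At t = -3 both the top and bottom vanish — a removable singularity. Factoring out (t + 3) from each leaves (t + 6)/(7 - 4*t), which at t = -3 equals 3/19.

3/19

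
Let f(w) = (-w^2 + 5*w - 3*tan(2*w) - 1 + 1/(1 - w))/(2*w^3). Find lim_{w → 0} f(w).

Substitution gives 0/0 (the numerator vanishes to order 3).
Expand each term to order w^3: the coefficient of w^3 in -3·tan(2w) is -8 and in 1/(1 - w) is 1.
Lower-order terms cancel with the polynomial part, so the numerator is (-7)·w^3 + o(w^3), and the limit is (-7)/(2) = -7/2.

-7/2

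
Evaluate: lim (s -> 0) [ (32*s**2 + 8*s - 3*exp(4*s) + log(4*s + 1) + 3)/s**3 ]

-32/3

Substitution gives 0/0; apply L'Hôpital's rule 3 times.
After differentiating numerator and denominator 3 times the quotient is (-192*e^(4*s) + 128/(4*s + 1)^3)/(6); at s = 0 this is -32/3.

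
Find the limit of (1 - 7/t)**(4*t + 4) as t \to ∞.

Write it as [(1 - 7/t)^t]^(4) · (1 - 7/t)^(4). The bracketed term tends to e^(-7) and the second factor to 1, so the limit is e^(-28).

e^(-28)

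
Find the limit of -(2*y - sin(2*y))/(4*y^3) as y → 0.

Direct substitution gives 0/0.
Apply L'Hôpital: lim (2 - 2*cos(2*y))/(-12*y^2), still 0/0.
Apply L'Hôpital: lim (4*sin(2*y))/(-24*y), still 0/0.
After 3 applications of L'Hôpital's rule the quotient is (8*cos(2*y))/(-24); substituting y = 0 gives -1/3.

-1/3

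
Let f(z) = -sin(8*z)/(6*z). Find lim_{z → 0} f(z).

-4/3

Substitution gives 0/0.
Write it as (8/(-6))·sin(8z)/(8z); since sin(u)/u → 1, the limit is -4/3.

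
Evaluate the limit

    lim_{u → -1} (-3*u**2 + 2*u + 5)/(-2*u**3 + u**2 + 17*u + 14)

8/9

Since u = -1 makes numerator and denominator zero, (u + 1) divides both.
Cancelling it gives (5 - 3*u)/(-2*u^2 + 3*u + 14); now plug in u = -1 to get 8/9.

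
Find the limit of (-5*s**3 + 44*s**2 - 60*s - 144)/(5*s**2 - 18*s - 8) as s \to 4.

26/11

Since s = 4 makes numerator and denominator zero, (s - 4) divides both.
Cancelling it gives (-5*s^2 + 24*s + 36)/(5*s + 2); now plug in s = 4 to get 26/11.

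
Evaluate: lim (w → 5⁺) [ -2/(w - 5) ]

As w → 5⁺, (w - 5) → 0⁺, so (w - 5)^1 → 0⁺ and -2/(w - 5)^1 → -∞.

-∞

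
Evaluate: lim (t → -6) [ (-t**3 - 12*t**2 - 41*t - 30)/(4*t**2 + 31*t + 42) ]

5/17

Since t = -6 makes numerator and denominator zero, (t + 6) divides both.
Cancelling it gives (-t^2 - 6*t - 5)/(4*t + 7); now plug in t = -6 to get 5/17.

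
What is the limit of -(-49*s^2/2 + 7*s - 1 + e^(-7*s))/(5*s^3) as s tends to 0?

343/30

Direct substitution gives 0/0.
Apply L'Hôpital: lim (-49*s + 7 - 7*e^(-7*s))/(-15*s^2), still 0/0.
Apply L'Hôpital: lim (-49 + 49*e^(-7*s))/(-30*s), still 0/0.
After 3 applications of L'Hôpital's rule the quotient is (-343*e^(-7*s))/(-30); substituting s = 0 gives 343/30.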